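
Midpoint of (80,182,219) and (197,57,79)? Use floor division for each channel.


Midpoint: each channel = ⌊(C₁+C₂)/2⌋
R: ⌊(80+197)/2⌋ = 138
G: ⌊(182+57)/2⌋ = 119
B: ⌊(219+79)/2⌋ = 149
= RGB(138, 119, 149)


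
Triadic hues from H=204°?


Triadic: equally spaced at 120° intervals
H1 = 204°
H2 = (204 + 120) mod 360 = 324°
H3 = (204 + 240) mod 360 = 84°
Triadic = 204°, 324°, 84°


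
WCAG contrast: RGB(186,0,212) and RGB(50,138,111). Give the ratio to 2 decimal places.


Linearize each sRGB channel c=v/255: c/12.92 if c ≤ 0.04045 else ((c+0.055)/1.055)^2.4
L = 0.2126×R_lin + 0.7152×G_lin + 0.0722×B_lin
Color 1 (186,0,212):
  R=186: 186/255≈0.7294 > 0.04045 → ((0.7294+0.055)/1.055)^2.4 ≈ 0.49102
  G=0: 0/255≈0.0000 ≤ 0.04045 → 0.0000/12.92 ≈ 0.00000
  B=212: 212/255≈0.8314 > 0.04045 → ((0.8314+0.055)/1.055)^2.4 ≈ 0.65837
  L1 = 0.2126×0.49102 + 0.7152×0.00000 + 0.0722×0.65837 ≈ 0.15193
Color 2 (50,138,111):
  R=50: 50/255≈0.1961 > 0.04045 → ((0.1961+0.055)/1.055)^2.4 ≈ 0.03190
  G=138: 138/255≈0.5412 > 0.04045 → ((0.5412+0.055)/1.055)^2.4 ≈ 0.25415
  B=111: 111/255≈0.4353 > 0.04045 → ((0.4353+0.055)/1.055)^2.4 ≈ 0.15896
  L2 = 0.2126×0.03190 + 0.7152×0.25415 + 0.0722×0.15896 ≈ 0.20003
Lighter = 0.20003, Darker = 0.15193
Ratio = (L_lighter + 0.05) / (L_darker + 0.05)
Ratio = (0.20003 + 0.05) / (0.15193 + 0.05) = 0.25003 / 0.20193 ≈ 1.2382
Ratio ≈ 1.24:1


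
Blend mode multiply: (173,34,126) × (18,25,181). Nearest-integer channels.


Multiply: C = A×B/255, rounded to nearest integer
R: 173×18/255 = 3114/255 ≈ 12.212 → 12
G: 34×25/255 = 850/255 ≈ 3.333 → 3
B: 126×181/255 = 22806/255 ≈ 89.435 → 89
= RGB(12, 3, 89)


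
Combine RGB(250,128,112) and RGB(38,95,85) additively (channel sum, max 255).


Additive: each channel = min(255, C₁+C₂)
R: 250+38 = 288 → 255
G: 128+95 = 223 → 223
B: 112+85 = 197 → 197
= RGB(255, 223, 197)


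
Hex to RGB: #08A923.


08 → 8 (R)
A9 → 169 (G)
23 → 35 (B)
= RGB(8, 169, 35)


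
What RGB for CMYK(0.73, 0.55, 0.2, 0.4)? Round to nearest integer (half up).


R = 255 × (1-C) × (1-K) = 255 × 0.27 × 0.60 = 41.31 → 41
G = 255 × (1-M) × (1-K) = 255 × 0.45 × 0.60 = 68.85 → 69
B = 255 × (1-Y) × (1-K) = 255 × 0.80 × 0.60 = 122.4 → 122
= RGB(41, 69, 122)


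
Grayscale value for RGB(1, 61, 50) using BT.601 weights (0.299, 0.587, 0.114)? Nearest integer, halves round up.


Gray = 0.299×R + 0.587×G + 0.114×B
Gray = 0.299×1 + 0.587×61 + 0.114×50
Gray = 0.299 + 35.807 + 5.700
Gray = 41.806 → round half up → 42
Gray = 42


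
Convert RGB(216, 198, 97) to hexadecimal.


R = 216 → D8 (hex)
G = 198 → C6 (hex)
B = 97 → 61 (hex)
Hex = #D8C661


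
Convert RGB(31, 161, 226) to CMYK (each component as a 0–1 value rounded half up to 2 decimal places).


R'=31/255≈0.1216, G'=161/255≈0.6314, B'=226/255≈0.8863
K = 1 - max(R',G',B') = 1 - 226/255 = 29/255 = 0.11372… → 0.11
(1-R'-K)/(1-K) simplifies to (max-R)/max with max = 226:
C = (226-31)/226 = 195/226 = 0.86283… → 0.86
M = (226-161)/226 = 65/226 = 0.28761… → 0.29
Y = (226-226)/226 = 0/226 = 0 → 0.00
= CMYK(0.86, 0.29, 0.00, 0.11)


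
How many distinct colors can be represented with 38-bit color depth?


Colors = 2^bits = 2^38
= 274,877,906,944 colors


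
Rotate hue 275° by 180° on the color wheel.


New hue = (H + rotation) mod 360
New hue = (275 + 180) mod 360
= 455 mod 360
= 95°


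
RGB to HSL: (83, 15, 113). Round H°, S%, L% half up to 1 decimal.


Normalize: R'=83/255≈0.3255, G'=15/255≈0.0588, B'=113/255≈0.4431
Max=113/255, Min=15/255, Δ=Max-Min=98/255
L = (Max+Min)/2 = (113+15)/510 = 128/510 = 0.25098… → L = 25.1%
L ≤ 0.5 → S = Δ/(Max+Min) = 98/(113+15) = 98/128 = 0.76562… → S = 76.6%
(the 1/255 factors cancel in S and H, so raw channel differences can be used)
Max is B' → H = 60 × ((R-G)/Δ + 4) = 60 × ((83-15)/98 + 4)
  68/98 + 4 = 0.6938… + 4 = 4.6938…
  H = 60 × 4.6938… = 281.632…° → H = 281.6°
= HSL(281.6°, 76.6%, 25.1%)


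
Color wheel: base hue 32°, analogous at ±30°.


Base hue: 32°
Left analog: (32 - 30) mod 360 = 2°
Right analog: (32 + 30) mod 360 = 62°
Analogous hues = 2° and 62°


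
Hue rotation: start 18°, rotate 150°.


New hue = (H + rotation) mod 360
New hue = (18 + 150) mod 360
= 168 mod 360
= 168°


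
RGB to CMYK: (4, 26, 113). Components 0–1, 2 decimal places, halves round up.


R'=4/255≈0.0157, G'=26/255≈0.1020, B'=113/255≈0.4431
K = 1 - max(R',G',B') = 1 - 113/255 = 142/255 = 0.55686… → 0.56
(1-R'-K)/(1-K) simplifies to (max-R)/max with max = 113:
C = (113-4)/113 = 109/113 = 0.96460… → 0.96
M = (113-26)/113 = 87/113 = 0.76991… → 0.77
Y = (113-113)/113 = 0/113 = 0 → 0.00
= CMYK(0.96, 0.77, 0.00, 0.56)


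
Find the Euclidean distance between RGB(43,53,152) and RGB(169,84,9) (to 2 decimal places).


d = √[(R₁-R₂)² + (G₁-G₂)² + (B₁-B₂)²]
d = √[(43-169)² + (53-84)² + (152-9)²]
d = √[15876 + 961 + 20449]
d = √37286
d ≈ 193.10


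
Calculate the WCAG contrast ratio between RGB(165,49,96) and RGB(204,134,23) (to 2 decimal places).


Linearize each sRGB channel c=v/255: c/12.92 if c ≤ 0.04045 else ((c+0.055)/1.055)^2.4
L = 0.2126×R_lin + 0.7152×G_lin + 0.0722×B_lin
Color 1 (165,49,96):
  R=165: 165/255≈0.6471 > 0.04045 → ((0.6471+0.055)/1.055)^2.4 ≈ 0.37626
  G=49: 49/255≈0.1922 > 0.04045 → ((0.1922+0.055)/1.055)^2.4 ≈ 0.03071
  B=96: 96/255≈0.3765 > 0.04045 → ((0.3765+0.055)/1.055)^2.4 ≈ 0.11697
  L1 = 0.2126×0.37626 + 0.7152×0.03071 + 0.0722×0.11697 ≈ 0.11040
Color 2 (204,134,23):
  R=204: 204/255≈0.8000 > 0.04045 → ((0.8000+0.055)/1.055)^2.4 ≈ 0.60383
  G=134: 134/255≈0.5255 > 0.04045 → ((0.5255+0.055)/1.055)^2.4 ≈ 0.23840
  B=23: 23/255≈0.0902 > 0.04045 → ((0.0902+0.055)/1.055)^2.4 ≈ 0.00857
  L2 = 0.2126×0.60383 + 0.7152×0.23840 + 0.0722×0.00857 ≈ 0.29949
Lighter = 0.29949, Darker = 0.11040
Ratio = (L_lighter + 0.05) / (L_darker + 0.05)
Ratio = (0.29949 + 0.05) / (0.11040 + 0.05) = 0.34949 / 0.16040 ≈ 2.1788
Ratio ≈ 2.18:1


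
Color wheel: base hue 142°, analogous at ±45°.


Base hue: 142°
Left analog: (142 - 45) mod 360 = 97°
Right analog: (142 + 45) mod 360 = 187°
Analogous hues = 97° and 187°


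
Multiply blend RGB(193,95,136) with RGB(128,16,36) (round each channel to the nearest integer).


Multiply: C = A×B/255, rounded to nearest integer
R: 193×128/255 = 24704/255 ≈ 96.878 → 97
G: 95×16/255 = 1520/255 ≈ 5.961 → 6
B: 136×36/255 = 4896/255 ≈ 19.200 → 19
= RGB(97, 6, 19)


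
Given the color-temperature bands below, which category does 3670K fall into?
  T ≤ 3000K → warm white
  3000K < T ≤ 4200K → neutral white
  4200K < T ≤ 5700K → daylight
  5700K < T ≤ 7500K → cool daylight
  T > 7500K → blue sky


Temperature: 3670K
3000K < 3670K ≤ 4200K → neutral white
Classification: neutral white


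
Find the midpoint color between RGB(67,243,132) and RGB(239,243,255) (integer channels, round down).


Midpoint: each channel = ⌊(C₁+C₂)/2⌋
R: ⌊(67+239)/2⌋ = 153
G: ⌊(243+243)/2⌋ = 243
B: ⌊(132+255)/2⌋ = 193
= RGB(153, 243, 193)


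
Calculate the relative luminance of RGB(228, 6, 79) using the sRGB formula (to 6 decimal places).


Linearize each channel (sRGB transfer function): c = v/255; c_lin = c/12.92 if c ≤ 0.04045, else ((c+0.055)/1.055)^2.4
  R: 228/255 ≈ 0.894118 > 0.04045 → ((0.894118+0.055)/1.055)^2.4 ≈ 0.775822
  G: 6/255 ≈ 0.023529 ≤ 0.04045 → 0.023529/12.92 ≈ 0.001821
  B: 79/255 ≈ 0.309804 > 0.04045 → ((0.309804+0.055)/1.055)^2.4 ≈ 0.078187
R_lin = 0.775822, G_lin = 0.001821, B_lin = 0.078187
L = 0.2126×R + 0.7152×G + 0.0722×B
L = 0.2126×0.775822 + 0.7152×0.001821 + 0.0722×0.078187
L ≈ 0.171887


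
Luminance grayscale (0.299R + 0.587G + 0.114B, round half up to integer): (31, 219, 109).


Gray = 0.299×R + 0.587×G + 0.114×B
Gray = 0.299×31 + 0.587×219 + 0.114×109
Gray = 9.269 + 128.553 + 12.426
Gray = 150.248 → round half up → 150
Gray = 150


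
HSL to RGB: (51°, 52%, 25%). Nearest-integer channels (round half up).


H=51°, S=0.52, L=0.25
C = (1-|2L-1|)×S = (1-|-0.50|)×0.52 = 0.26
H' = H/60 = 51/60 ≈ 0.8500; X = C×(1-|H' mod 2 - 1|) = 0.221
m = L - C/2 = 0.25 - 0.13 = 0.12
Sector ⌊H'⌋ = 0 → (R',G',B') = (0.26, 0.221, 0.0)
RGB = ((R'+m)×255, (G'+m)×255, (B'+m)×255) = (96.9, 86.955, 30.6)
Round half up → RGB(97, 87, 31)


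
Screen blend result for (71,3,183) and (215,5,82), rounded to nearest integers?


Screen: C = 255 - (255-A)×(255-B)/255, rounded to nearest integer
R: 255 - (255-71)×(255-215)/255 = 255 - 7360/255 ≈ 255 - 28.863 = 226.137 → 226
G: 255 - (255-3)×(255-5)/255 = 255 - 63000/255 ≈ 255 - 247.059 = 7.941 → 8
B: 255 - (255-183)×(255-82)/255 = 255 - 12456/255 ≈ 255 - 48.847 = 206.153 → 206
= RGB(226, 8, 206)


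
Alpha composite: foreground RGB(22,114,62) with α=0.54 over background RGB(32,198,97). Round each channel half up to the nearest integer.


C = α×F + (1-α)×B, with 1-α = 0.46
R: 0.54×22 + 0.46×32 = 11.88 + 14.72 = 26.60 → 27
G: 0.54×114 + 0.46×198 = 61.56 + 91.08 = 152.64 → 153
B: 0.54×62 + 0.46×97 = 33.48 + 44.62 = 78.10 → 78
= RGB(27, 153, 78)


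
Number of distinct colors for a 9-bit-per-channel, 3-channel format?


Total bits = 9 bits/channel × 3 channels = 27 bits
Distinct colors = 2^27
= 134,217,728 colors


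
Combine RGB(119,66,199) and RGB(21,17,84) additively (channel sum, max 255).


Additive: each channel = min(255, C₁+C₂)
R: 119+21 = 140 → 140
G: 66+17 = 83 → 83
B: 199+84 = 283 → 255
= RGB(140, 83, 255)


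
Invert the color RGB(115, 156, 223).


Invert: (255-R, 255-G, 255-B)
R: 255-115 = 140
G: 255-156 = 99
B: 255-223 = 32
= RGB(140, 99, 32)


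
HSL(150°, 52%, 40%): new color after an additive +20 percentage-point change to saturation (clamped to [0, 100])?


Original S = 52%
Adjustment = +20 percentage points
New S = 52 + (20) = 72
Clamp to [0, 100] → 72
= HSL(150°, 72%, 40%)


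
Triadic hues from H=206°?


Triadic: equally spaced at 120° intervals
H1 = 206°
H2 = (206 + 120) mod 360 = 326°
H3 = (206 + 240) mod 360 = 86°
Triadic = 206°, 326°, 86°


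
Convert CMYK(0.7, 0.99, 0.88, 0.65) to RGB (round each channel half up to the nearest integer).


R = 255 × (1-C) × (1-K) = 255 × 0.30 × 0.35 = 26.775 → 27
G = 255 × (1-M) × (1-K) = 255 × 0.01 × 0.35 = 0.8925 → 1
B = 255 × (1-Y) × (1-K) = 255 × 0.12 × 0.35 = 10.71 → 11
= RGB(27, 1, 11)


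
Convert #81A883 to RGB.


81 → 129 (R)
A8 → 168 (G)
83 → 131 (B)
= RGB(129, 168, 131)


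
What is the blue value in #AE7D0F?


Color: #AE7D0F
R = AE = 174
G = 7D = 125
B = 0F = 15
Blue = 15


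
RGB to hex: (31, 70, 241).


R = 31 → 1F (hex)
G = 70 → 46 (hex)
B = 241 → F1 (hex)
Hex = #1F46F1


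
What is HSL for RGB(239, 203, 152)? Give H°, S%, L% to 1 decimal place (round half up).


Normalize: R'=239/255≈0.9373, G'=203/255≈0.7961, B'=152/255≈0.5961
Max=239/255, Min=152/255, Δ=Max-Min=87/255
L = (Max+Min)/2 = (239+152)/510 = 391/510 = 0.76666… → L = 76.7%
L > 0.5 → S = Δ/(2-Max-Min) = 87/(510-239-152) = 87/119 = 0.73109… → S = 73.1%
(the 1/255 factors cancel in S and H, so raw channel differences can be used)
Max is R' → H = 60 × (((G-B)/Δ) mod 6) = 60 × (((203-152)/87) mod 6)
  51/87 = 0.5862…
  H = 60 × 0.5862… = 35.172…° → H = 35.2°
= HSL(35.2°, 73.1%, 76.7%)


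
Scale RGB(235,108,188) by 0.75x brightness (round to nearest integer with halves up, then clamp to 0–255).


Multiply each channel by 0.75, round half up, clamp to [0, 255]
R: 235×0.75 = 176.25 → round → 176
G: 108×0.75 = 81
B: 188×0.75 = 141
= RGB(176, 81, 141)


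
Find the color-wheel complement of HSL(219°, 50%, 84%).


Complement = opposite side of color wheel = hue + 180°
H' = (219 + 180) mod 360 = 39°
S and L unchanged.
= HSL(39°, 50%, 84%)


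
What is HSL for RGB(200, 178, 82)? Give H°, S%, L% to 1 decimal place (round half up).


Normalize: R'=200/255≈0.7843, G'=178/255≈0.6980, B'=82/255≈0.3216
Max=200/255, Min=82/255, Δ=Max-Min=118/255
L = (Max+Min)/2 = (200+82)/510 = 282/510 = 0.55294… → L = 55.3%
L > 0.5 → S = Δ/(2-Max-Min) = 118/(510-200-82) = 118/228 = 0.51754… → S = 51.8%
(the 1/255 factors cancel in S and H, so raw channel differences can be used)
Max is R' → H = 60 × (((G-B)/Δ) mod 6) = 60 × (((178-82)/118) mod 6)
  96/118 = 0.8135…
  H = 60 × 0.8135… = 48.813…° → H = 48.8°
= HSL(48.8°, 51.8%, 55.3%)


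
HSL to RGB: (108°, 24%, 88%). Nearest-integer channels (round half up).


H=108°, S=0.24, L=0.88
C = (1-|2L-1|)×S = (1-|0.76|)×0.24 = 0.0576
H' = H/60 = 108/60 ≈ 1.8000; X = C×(1-|H' mod 2 - 1|) = 0.01152
m = L - C/2 = 0.88 - 0.0288 = 0.8512
Sector ⌊H'⌋ = 1 → (R',G',B') = (0.01152, 0.0576, 0.0)
RGB = ((R'+m)×255, (G'+m)×255, (B'+m)×255) = (219.9936, 231.744, 217.056)
Round half up → RGB(220, 232, 217)


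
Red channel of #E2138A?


Color: #E2138A
R = E2 = 226
G = 13 = 19
B = 8A = 138
Red = 226


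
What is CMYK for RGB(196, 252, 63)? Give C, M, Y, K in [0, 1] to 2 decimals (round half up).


R'=196/255≈0.7686, G'=252/255≈0.9882, B'=63/255≈0.2471
K = 1 - max(R',G',B') = 1 - 252/255 = 3/255 = 0.01176… → 0.01
(1-R'-K)/(1-K) simplifies to (max-R)/max with max = 252:
C = (252-196)/252 = 56/252 = 0.22222… → 0.22
M = (252-252)/252 = 0/252 = 0 → 0.00
Y = (252-63)/252 = 189/252 = 0.75 → 0.75
= CMYK(0.22, 0.00, 0.75, 0.01)


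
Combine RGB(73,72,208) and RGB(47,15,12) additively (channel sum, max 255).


Additive: each channel = min(255, C₁+C₂)
R: 73+47 = 120 → 120
G: 72+15 = 87 → 87
B: 208+12 = 220 → 220
= RGB(120, 87, 220)


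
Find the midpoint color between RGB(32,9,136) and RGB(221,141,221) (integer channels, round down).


Midpoint: each channel = ⌊(C₁+C₂)/2⌋
R: ⌊(32+221)/2⌋ = 126
G: ⌊(9+141)/2⌋ = 75
B: ⌊(136+221)/2⌋ = 178
= RGB(126, 75, 178)


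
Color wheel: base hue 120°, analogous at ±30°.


Base hue: 120°
Left analog: (120 - 30) mod 360 = 90°
Right analog: (120 + 30) mod 360 = 150°
Analogous hues = 90° and 150°


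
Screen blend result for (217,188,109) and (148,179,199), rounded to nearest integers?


Screen: C = 255 - (255-A)×(255-B)/255, rounded to nearest integer
R: 255 - (255-217)×(255-148)/255 = 255 - 4066/255 ≈ 255 - 15.945 = 239.055 → 239
G: 255 - (255-188)×(255-179)/255 = 255 - 5092/255 ≈ 255 - 19.969 = 235.031 → 235
B: 255 - (255-109)×(255-199)/255 = 255 - 8176/255 ≈ 255 - 32.063 = 222.937 → 223
= RGB(239, 235, 223)


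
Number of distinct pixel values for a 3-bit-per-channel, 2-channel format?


Total bits = 3 bits/channel × 2 channels = 6 bits
Distinct pixel values = 2^6
= 64 pixel values


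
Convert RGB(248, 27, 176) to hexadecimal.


R = 248 → F8 (hex)
G = 27 → 1B (hex)
B = 176 → B0 (hex)
Hex = #F81BB0


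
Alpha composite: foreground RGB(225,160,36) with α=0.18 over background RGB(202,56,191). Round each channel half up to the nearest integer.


C = α×F + (1-α)×B, with 1-α = 0.82
R: 0.18×225 + 0.82×202 = 40.50 + 165.64 = 206.14 → 206
G: 0.18×160 + 0.82×56 = 28.80 + 45.92 = 74.72 → 75
B: 0.18×36 + 0.82×191 = 6.48 + 156.62 = 163.10 → 163
= RGB(206, 75, 163)


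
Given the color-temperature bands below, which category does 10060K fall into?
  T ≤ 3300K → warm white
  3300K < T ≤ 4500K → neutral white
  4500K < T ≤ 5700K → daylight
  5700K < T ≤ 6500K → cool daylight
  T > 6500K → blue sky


Temperature: 10060K
10060K > 6500K → blue sky
Classification: blue sky


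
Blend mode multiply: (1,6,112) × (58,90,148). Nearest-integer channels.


Multiply: C = A×B/255, rounded to nearest integer
R: 1×58/255 = 58/255 ≈ 0.227 → 0
G: 6×90/255 = 540/255 ≈ 2.118 → 2
B: 112×148/255 = 16576/255 ≈ 65.004 → 65
= RGB(0, 2, 65)


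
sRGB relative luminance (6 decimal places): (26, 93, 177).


Linearize each channel (sRGB transfer function): c = v/255; c_lin = c/12.92 if c ≤ 0.04045, else ((c+0.055)/1.055)^2.4
  R: 26/255 ≈ 0.101961 > 0.04045 → ((0.101961+0.055)/1.055)^2.4 ≈ 0.010330
  G: 93/255 ≈ 0.364706 > 0.04045 → ((0.364706+0.055)/1.055)^2.4 ≈ 0.109462
  B: 177/255 ≈ 0.694118 > 0.04045 → ((0.694118+0.055)/1.055)^2.4 ≈ 0.439657
R_lin = 0.010330, G_lin = 0.109462, B_lin = 0.439657
L = 0.2126×R + 0.7152×G + 0.0722×B
L = 0.2126×0.010330 + 0.7152×0.109462 + 0.0722×0.439657
L ≈ 0.112226


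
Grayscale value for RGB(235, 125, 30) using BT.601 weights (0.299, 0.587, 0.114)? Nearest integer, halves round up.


Gray = 0.299×R + 0.587×G + 0.114×B
Gray = 0.299×235 + 0.587×125 + 0.114×30
Gray = 70.265 + 73.375 + 3.420
Gray = 147.060 → round half up → 147
Gray = 147


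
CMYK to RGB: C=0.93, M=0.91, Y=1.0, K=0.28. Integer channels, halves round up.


R = 255 × (1-C) × (1-K) = 255 × 0.07 × 0.72 = 12.852 → 13
G = 255 × (1-M) × (1-K) = 255 × 0.09 × 0.72 = 16.524 → 17
B = 255 × (1-Y) × (1-K) = 255 × 0.00 × 0.72 = 0
= RGB(13, 17, 0)


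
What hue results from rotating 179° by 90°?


New hue = (H + rotation) mod 360
New hue = (179 + 90) mod 360
= 269 mod 360
= 269°


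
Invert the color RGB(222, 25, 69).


Invert: (255-R, 255-G, 255-B)
R: 255-222 = 33
G: 255-25 = 230
B: 255-69 = 186
= RGB(33, 230, 186)


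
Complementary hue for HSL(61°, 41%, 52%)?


Complement = opposite side of color wheel = hue + 180°
H' = (61 + 180) mod 360 = 241°
S and L unchanged.
= HSL(241°, 41%, 52%)


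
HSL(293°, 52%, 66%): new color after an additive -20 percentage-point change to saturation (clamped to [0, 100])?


Original S = 52%
Adjustment = -20 percentage points
New S = 52 + (-20) = 32
Clamp to [0, 100] → 32
= HSL(293°, 32%, 66%)


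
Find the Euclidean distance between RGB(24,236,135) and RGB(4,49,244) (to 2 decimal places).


d = √[(R₁-R₂)² + (G₁-G₂)² + (B₁-B₂)²]
d = √[(24-4)² + (236-49)² + (135-244)²]
d = √[400 + 34969 + 11881]
d = √47250
d ≈ 217.37


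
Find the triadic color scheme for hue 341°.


Triadic: equally spaced at 120° intervals
H1 = 341°
H2 = (341 + 120) mod 360 = 101°
H3 = (341 + 240) mod 360 = 221°
Triadic = 341°, 101°, 221°


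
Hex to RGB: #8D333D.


8D → 141 (R)
33 → 51 (G)
3D → 61 (B)
= RGB(141, 51, 61)


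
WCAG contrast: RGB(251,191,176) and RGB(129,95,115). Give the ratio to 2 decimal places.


Linearize each sRGB channel c=v/255: c/12.92 if c ≤ 0.04045 else ((c+0.055)/1.055)^2.4
L = 0.2126×R_lin + 0.7152×G_lin + 0.0722×B_lin
Color 1 (251,191,176):
  R=251: 251/255≈0.9843 > 0.04045 → ((0.9843+0.055)/1.055)^2.4 ≈ 0.96469
  G=191: 191/255≈0.7490 > 0.04045 → ((0.7490+0.055)/1.055)^2.4 ≈ 0.52100
  B=176: 176/255≈0.6902 > 0.04045 → ((0.6902+0.055)/1.055)^2.4 ≈ 0.43415
  L1 = 0.2126×0.96469 + 0.7152×0.52100 + 0.0722×0.43415 ≈ 0.60905
Color 2 (129,95,115):
  R=129: 129/255≈0.5059 > 0.04045 → ((0.5059+0.055)/1.055)^2.4 ≈ 0.21953
  G=95: 95/255≈0.3725 > 0.04045 → ((0.3725+0.055)/1.055)^2.4 ≈ 0.11444
  B=115: 115/255≈0.4510 > 0.04045 → ((0.4510+0.055)/1.055)^2.4 ≈ 0.17144
  L2 = 0.2126×0.21953 + 0.7152×0.11444 + 0.0722×0.17144 ≈ 0.14089
Lighter = 0.60905, Darker = 0.14089
Ratio = (L_lighter + 0.05) / (L_darker + 0.05)
Ratio = (0.60905 + 0.05) / (0.14089 + 0.05) = 0.65905 / 0.19089 ≈ 3.4525
Ratio ≈ 3.45:1


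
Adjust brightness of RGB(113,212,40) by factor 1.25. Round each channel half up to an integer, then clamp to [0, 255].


Multiply each channel by 1.25, round half up, clamp to [0, 255]
R: 113×1.25 = 141.25 → round → 141
G: 212×1.25 = 265 → clamp → 255
B: 40×1.25 = 50
= RGB(141, 255, 50)


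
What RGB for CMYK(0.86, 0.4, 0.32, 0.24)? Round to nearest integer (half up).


R = 255 × (1-C) × (1-K) = 255 × 0.14 × 0.76 = 27.132 → 27
G = 255 × (1-M) × (1-K) = 255 × 0.60 × 0.76 = 116.28 → 116
B = 255 × (1-Y) × (1-K) = 255 × 0.68 × 0.76 = 131.784 → 132
= RGB(27, 116, 132)


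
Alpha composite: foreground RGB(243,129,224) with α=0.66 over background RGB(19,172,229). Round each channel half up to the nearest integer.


C = α×F + (1-α)×B, with 1-α = 0.34
R: 0.66×243 + 0.34×19 = 160.38 + 6.46 = 166.84 → 167
G: 0.66×129 + 0.34×172 = 85.14 + 58.48 = 143.62 → 144
B: 0.66×224 + 0.34×229 = 147.84 + 77.86 = 225.70 → 226
= RGB(167, 144, 226)


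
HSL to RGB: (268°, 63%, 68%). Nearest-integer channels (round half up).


H=268°, S=0.63, L=0.68
C = (1-|2L-1|)×S = (1-|0.36|)×0.63 = 0.4032
H' = H/60 = 268/60 ≈ 4.4667; X = C×(1-|H' mod 2 - 1|) = 0.18816
m = L - C/2 = 0.68 - 0.2016 = 0.4784
Sector ⌊H'⌋ = 4 → (R',G',B') = (0.18816, 0.0, 0.4032)
RGB = ((R'+m)×255, (G'+m)×255, (B'+m)×255) = (169.9728, 121.992, 224.808)
Round half up → RGB(170, 122, 225)


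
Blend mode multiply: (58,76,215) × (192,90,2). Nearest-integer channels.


Multiply: C = A×B/255, rounded to nearest integer
R: 58×192/255 = 11136/255 ≈ 43.671 → 44
G: 76×90/255 = 6840/255 ≈ 26.824 → 27
B: 215×2/255 = 430/255 ≈ 1.686 → 2
= RGB(44, 27, 2)


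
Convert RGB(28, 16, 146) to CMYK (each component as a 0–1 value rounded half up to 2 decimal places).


R'=28/255≈0.1098, G'=16/255≈0.0627, B'=146/255≈0.5725
K = 1 - max(R',G',B') = 1 - 146/255 = 109/255 = 0.42745… → 0.43
(1-R'-K)/(1-K) simplifies to (max-R)/max with max = 146:
C = (146-28)/146 = 118/146 = 0.80821… → 0.81
M = (146-16)/146 = 130/146 = 0.89041… → 0.89
Y = (146-146)/146 = 0/146 = 0 → 0.00
= CMYK(0.81, 0.89, 0.00, 0.43)


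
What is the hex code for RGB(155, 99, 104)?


R = 155 → 9B (hex)
G = 99 → 63 (hex)
B = 104 → 68 (hex)
Hex = #9B6368


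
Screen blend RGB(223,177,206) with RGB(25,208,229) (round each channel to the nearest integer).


Screen: C = 255 - (255-A)×(255-B)/255, rounded to nearest integer
R: 255 - (255-223)×(255-25)/255 = 255 - 7360/255 ≈ 255 - 28.863 = 226.137 → 226
G: 255 - (255-177)×(255-208)/255 = 255 - 3666/255 ≈ 255 - 14.376 = 240.624 → 241
B: 255 - (255-206)×(255-229)/255 = 255 - 1274/255 ≈ 255 - 4.996 = 250.004 → 250
= RGB(226, 241, 250)


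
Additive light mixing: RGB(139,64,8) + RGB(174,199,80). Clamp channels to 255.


Additive: each channel = min(255, C₁+C₂)
R: 139+174 = 313 → 255
G: 64+199 = 263 → 255
B: 8+80 = 88 → 88
= RGB(255, 255, 88)


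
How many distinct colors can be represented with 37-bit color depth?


Colors = 2^bits = 2^37
= 137,438,953,472 colors


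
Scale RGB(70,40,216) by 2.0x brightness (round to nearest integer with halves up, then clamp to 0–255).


Multiply each channel by 2.0, round half up, clamp to [0, 255]
R: 70×2.0 = 140
G: 40×2.0 = 80
B: 216×2.0 = 432 → clamp → 255
= RGB(140, 80, 255)


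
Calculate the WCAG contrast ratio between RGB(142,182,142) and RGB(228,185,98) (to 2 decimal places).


Linearize each sRGB channel c=v/255: c/12.92 if c ≤ 0.04045 else ((c+0.055)/1.055)^2.4
L = 0.2126×R_lin + 0.7152×G_lin + 0.0722×B_lin
Color 1 (142,182,142):
  R=142: 142/255≈0.5569 > 0.04045 → ((0.5569+0.055)/1.055)^2.4 ≈ 0.27050
  G=182: 182/255≈0.7137 > 0.04045 → ((0.7137+0.055)/1.055)^2.4 ≈ 0.46778
  B=142: 142/255≈0.5569 > 0.04045 → ((0.5569+0.055)/1.055)^2.4 ≈ 0.27050
  L1 = 0.2126×0.27050 + 0.7152×0.46778 + 0.0722×0.27050 ≈ 0.41160
Color 2 (228,185,98):
  R=228: 228/255≈0.8941 > 0.04045 → ((0.8941+0.055)/1.055)^2.4 ≈ 0.77582
  G=185: 185/255≈0.7255 > 0.04045 → ((0.7255+0.055)/1.055)^2.4 ≈ 0.48515
  B=98: 98/255≈0.3843 > 0.04045 → ((0.3843+0.055)/1.055)^2.4 ≈ 0.12214
  L2 = 0.2126×0.77582 + 0.7152×0.48515 + 0.0722×0.12214 ≈ 0.52074
Lighter = 0.52074, Darker = 0.41160
Ratio = (L_lighter + 0.05) / (L_darker + 0.05)
Ratio = (0.52074 + 0.05) / (0.41160 + 0.05) = 0.57074 / 0.46160 ≈ 1.2364
Ratio ≈ 1.24:1


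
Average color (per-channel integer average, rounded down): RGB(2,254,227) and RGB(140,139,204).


Midpoint: each channel = ⌊(C₁+C₂)/2⌋
R: ⌊(2+140)/2⌋ = 71
G: ⌊(254+139)/2⌋ = 196
B: ⌊(227+204)/2⌋ = 215
= RGB(71, 196, 215)


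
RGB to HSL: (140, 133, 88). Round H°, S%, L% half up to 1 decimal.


Normalize: R'=140/255≈0.5490, G'=133/255≈0.5216, B'=88/255≈0.3451
Max=140/255, Min=88/255, Δ=Max-Min=52/255
L = (Max+Min)/2 = (140+88)/510 = 228/510 = 0.44705… → L = 44.7%
L ≤ 0.5 → S = Δ/(Max+Min) = 52/(140+88) = 52/228 = 0.22807… → S = 22.8%
(the 1/255 factors cancel in S and H, so raw channel differences can be used)
Max is R' → H = 60 × (((G-B)/Δ) mod 6) = 60 × (((133-88)/52) mod 6)
  45/52 = 0.8653…
  H = 60 × 0.8653… = 51.923…° → H = 51.9°
= HSL(51.9°, 22.8%, 44.7%)


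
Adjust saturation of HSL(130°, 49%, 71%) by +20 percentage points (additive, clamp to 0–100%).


Original S = 49%
Adjustment = +20 percentage points
New S = 49 + (20) = 69
Clamp to [0, 100] → 69
= HSL(130°, 69%, 71%)


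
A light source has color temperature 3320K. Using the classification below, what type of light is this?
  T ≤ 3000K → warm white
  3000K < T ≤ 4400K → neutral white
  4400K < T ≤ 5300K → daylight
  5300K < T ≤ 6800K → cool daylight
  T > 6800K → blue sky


Temperature: 3320K
3000K < 3320K ≤ 4400K → neutral white
Classification: neutral white


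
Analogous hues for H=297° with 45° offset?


Base hue: 297°
Left analog: (297 - 45) mod 360 = 252°
Right analog: (297 + 45) mod 360 = 342°
Analogous hues = 252° and 342°


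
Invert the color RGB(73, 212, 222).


Invert: (255-R, 255-G, 255-B)
R: 255-73 = 182
G: 255-212 = 43
B: 255-222 = 33
= RGB(182, 43, 33)


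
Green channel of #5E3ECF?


Color: #5E3ECF
R = 5E = 94
G = 3E = 62
B = CF = 207
Green = 62


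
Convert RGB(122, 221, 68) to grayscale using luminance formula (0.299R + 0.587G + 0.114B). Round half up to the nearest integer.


Gray = 0.299×R + 0.587×G + 0.114×B
Gray = 0.299×122 + 0.587×221 + 0.114×68
Gray = 36.478 + 129.727 + 7.752
Gray = 173.957 → round half up → 174
Gray = 174


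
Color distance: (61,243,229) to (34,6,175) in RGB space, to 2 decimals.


d = √[(R₁-R₂)² + (G₁-G₂)² + (B₁-B₂)²]
d = √[(61-34)² + (243-6)² + (229-175)²]
d = √[729 + 56169 + 2916]
d = √59814
d ≈ 244.57


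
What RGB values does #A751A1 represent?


A7 → 167 (R)
51 → 81 (G)
A1 → 161 (B)
= RGB(167, 81, 161)


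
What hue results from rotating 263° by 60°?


New hue = (H + rotation) mod 360
New hue = (263 + 60) mod 360
= 323 mod 360
= 323°


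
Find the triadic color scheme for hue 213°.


Triadic: equally spaced at 120° intervals
H1 = 213°
H2 = (213 + 120) mod 360 = 333°
H3 = (213 + 240) mod 360 = 93°
Triadic = 213°, 333°, 93°


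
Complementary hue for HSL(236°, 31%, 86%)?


Complement = opposite side of color wheel = hue + 180°
H' = (236 + 180) mod 360 = 56°
S and L unchanged.
= HSL(56°, 31%, 86%)


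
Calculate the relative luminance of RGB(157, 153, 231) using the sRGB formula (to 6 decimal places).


Linearize each channel (sRGB transfer function): c = v/255; c_lin = c/12.92 if c ≤ 0.04045, else ((c+0.055)/1.055)^2.4
  R: 157/255 ≈ 0.615686 > 0.04045 → ((0.615686+0.055)/1.055)^2.4 ≈ 0.337164
  G: 153/255 ≈ 0.600000 > 0.04045 → ((0.600000+0.055)/1.055)^2.4 ≈ 0.318547
  B: 231/255 ≈ 0.905882 > 0.04045 → ((0.905882+0.055)/1.055)^2.4 ≈ 0.799103
R_lin = 0.337164, G_lin = 0.318547, B_lin = 0.799103
L = 0.2126×R + 0.7152×G + 0.0722×B
L = 0.2126×0.337164 + 0.7152×0.318547 + 0.0722×0.799103
L ≈ 0.357201


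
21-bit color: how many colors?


Colors = 2^bits = 2^21
= 2,097,152 colors


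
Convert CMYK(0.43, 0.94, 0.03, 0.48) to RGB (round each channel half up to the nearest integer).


R = 255 × (1-C) × (1-K) = 255 × 0.57 × 0.52 = 75.582 → 76
G = 255 × (1-M) × (1-K) = 255 × 0.06 × 0.52 = 7.956 → 8
B = 255 × (1-Y) × (1-K) = 255 × 0.97 × 0.52 = 128.622 → 129
= RGB(76, 8, 129)


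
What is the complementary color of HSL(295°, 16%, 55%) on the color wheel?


Complement = opposite side of color wheel = hue + 180°
H' = (295 + 180) mod 360 = 115°
S and L unchanged.
= HSL(115°, 16%, 55%)


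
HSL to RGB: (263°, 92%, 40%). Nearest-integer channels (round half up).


H=263°, S=0.92, L=0.40
C = (1-|2L-1|)×S = (1-|-0.20|)×0.92 = 0.736
H' = H/60 = 263/60 ≈ 4.3833; X = C×(1-|H' mod 2 - 1|) ≈ 0.2821
m = L - C/2 = 0.40 - 0.368 = 0.032
Sector ⌊H'⌋ = 4 → (R',G',B') = (≈0.2821, 0.0, 0.736)
RGB = ((R'+m)×255, (G'+m)×255, (B'+m)×255) = (80.104, 8.16, 195.84)
Round half up → RGB(80, 8, 196)


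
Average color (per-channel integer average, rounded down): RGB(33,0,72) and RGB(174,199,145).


Midpoint: each channel = ⌊(C₁+C₂)/2⌋
R: ⌊(33+174)/2⌋ = 103
G: ⌊(0+199)/2⌋ = 99
B: ⌊(72+145)/2⌋ = 108
= RGB(103, 99, 108)


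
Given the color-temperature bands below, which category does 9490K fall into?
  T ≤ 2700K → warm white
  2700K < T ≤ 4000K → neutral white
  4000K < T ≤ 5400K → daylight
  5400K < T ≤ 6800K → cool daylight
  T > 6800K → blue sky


Temperature: 9490K
9490K > 6800K → blue sky
Classification: blue sky


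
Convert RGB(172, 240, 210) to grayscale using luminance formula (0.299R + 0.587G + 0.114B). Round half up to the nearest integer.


Gray = 0.299×R + 0.587×G + 0.114×B
Gray = 0.299×172 + 0.587×240 + 0.114×210
Gray = 51.428 + 140.880 + 23.940
Gray = 216.248 → round half up → 216
Gray = 216


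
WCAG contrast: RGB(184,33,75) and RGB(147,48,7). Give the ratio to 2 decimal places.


Linearize each sRGB channel c=v/255: c/12.92 if c ≤ 0.04045 else ((c+0.055)/1.055)^2.4
L = 0.2126×R_lin + 0.7152×G_lin + 0.0722×B_lin
Color 1 (184,33,75):
  R=184: 184/255≈0.7216 > 0.04045 → ((0.7216+0.055)/1.055)^2.4 ≈ 0.47932
  G=33: 33/255≈0.1294 > 0.04045 → ((0.1294+0.055)/1.055)^2.4 ≈ 0.01521
  B=75: 75/255≈0.2941 > 0.04045 → ((0.2941+0.055)/1.055)^2.4 ≈ 0.07036
  L1 = 0.2126×0.47932 + 0.7152×0.01521 + 0.0722×0.07036 ≈ 0.11786
Color 2 (147,48,7):
  R=147: 147/255≈0.5765 > 0.04045 → ((0.5765+0.055)/1.055)^2.4 ≈ 0.29177
  G=48: 48/255≈0.1882 > 0.04045 → ((0.1882+0.055)/1.055)^2.4 ≈ 0.02956
  B=7: 7/255≈0.0275 ≤ 0.04045 → 0.0275/12.92 ≈ 0.00212
  L2 = 0.2126×0.29177 + 0.7152×0.02956 + 0.0722×0.00212 ≈ 0.08332
Lighter = 0.11786, Darker = 0.08332
Ratio = (L_lighter + 0.05) / (L_darker + 0.05)
Ratio = (0.11786 + 0.05) / (0.08332 + 0.05) = 0.16786 / 0.13332 ≈ 1.2591
Ratio ≈ 1.26:1


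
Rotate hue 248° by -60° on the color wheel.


New hue = (H + rotation) mod 360
New hue = (248 -60) mod 360
= 188 mod 360
= 188°


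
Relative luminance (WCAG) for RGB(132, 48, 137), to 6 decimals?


Linearize each channel (sRGB transfer function): c = v/255; c_lin = c/12.92 if c ≤ 0.04045, else ((c+0.055)/1.055)^2.4
  R: 132/255 ≈ 0.517647 > 0.04045 → ((0.517647+0.055)/1.055)^2.4 ≈ 0.230740
  G: 48/255 ≈ 0.188235 > 0.04045 → ((0.188235+0.055)/1.055)^2.4 ≈ 0.029557
  B: 137/255 ≈ 0.537255 > 0.04045 → ((0.537255+0.055)/1.055)^2.4 ≈ 0.250158
R_lin = 0.230740, G_lin = 0.029557, B_lin = 0.250158
L = 0.2126×R + 0.7152×G + 0.0722×B
L = 0.2126×0.230740 + 0.7152×0.029557 + 0.0722×0.250158
L ≈ 0.088256


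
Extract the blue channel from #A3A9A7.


Color: #A3A9A7
R = A3 = 163
G = A9 = 169
B = A7 = 167
Blue = 167


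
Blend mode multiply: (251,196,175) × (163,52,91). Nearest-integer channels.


Multiply: C = A×B/255, rounded to nearest integer
R: 251×163/255 = 40913/255 ≈ 160.443 → 160
G: 196×52/255 = 10192/255 ≈ 39.969 → 40
B: 175×91/255 = 15925/255 ≈ 62.451 → 62
= RGB(160, 40, 62)


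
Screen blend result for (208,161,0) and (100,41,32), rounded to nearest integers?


Screen: C = 255 - (255-A)×(255-B)/255, rounded to nearest integer
R: 255 - (255-208)×(255-100)/255 = 255 - 7285/255 ≈ 255 - 28.569 = 226.431 → 226
G: 255 - (255-161)×(255-41)/255 = 255 - 20116/255 ≈ 255 - 78.886 = 176.114 → 176
B: 255 - (255-0)×(255-32)/255 = 255 - 56865/255 ≈ 255 - 223.000 = 32.000 → 32
= RGB(226, 176, 32)


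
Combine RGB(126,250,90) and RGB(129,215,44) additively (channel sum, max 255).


Additive: each channel = min(255, C₁+C₂)
R: 126+129 = 255 → 255
G: 250+215 = 465 → 255
B: 90+44 = 134 → 134
= RGB(255, 255, 134)


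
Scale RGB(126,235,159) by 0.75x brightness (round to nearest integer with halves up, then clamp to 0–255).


Multiply each channel by 0.75, round half up, clamp to [0, 255]
R: 126×0.75 = 94.5 → round → 95
G: 235×0.75 = 176.25 → round → 176
B: 159×0.75 = 119.25 → round → 119
= RGB(95, 176, 119)


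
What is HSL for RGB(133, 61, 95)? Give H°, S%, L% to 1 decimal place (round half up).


Normalize: R'=133/255≈0.5216, G'=61/255≈0.2392, B'=95/255≈0.3725
Max=133/255, Min=61/255, Δ=Max-Min=72/255
L = (Max+Min)/2 = (133+61)/510 = 194/510 = 0.38039… → L = 38.0%
L ≤ 0.5 → S = Δ/(Max+Min) = 72/(133+61) = 72/194 = 0.37113… → S = 37.1%
(the 1/255 factors cancel in S and H, so raw channel differences can be used)
Max is R' → H = 60 × (((G-B)/Δ) mod 6) = 60 × (((61-95)/72) mod 6)
  (-34)/72 = -0.4722…; negative, so add 6 → 5.5277…
  H = 60 × 5.5277… = 331.666…° → H = 331.7°
= HSL(331.7°, 37.1%, 38.0%)


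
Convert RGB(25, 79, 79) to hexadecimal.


R = 25 → 19 (hex)
G = 79 → 4F (hex)
B = 79 → 4F (hex)
Hex = #194F4F


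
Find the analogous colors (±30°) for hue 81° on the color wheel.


Base hue: 81°
Left analog: (81 - 30) mod 360 = 51°
Right analog: (81 + 30) mod 360 = 111°
Analogous hues = 51° and 111°


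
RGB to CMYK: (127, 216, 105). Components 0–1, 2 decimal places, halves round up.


R'=127/255≈0.4980, G'=216/255≈0.8471, B'=105/255≈0.4118
K = 1 - max(R',G',B') = 1 - 216/255 = 39/255 = 0.15294… → 0.15
(1-R'-K)/(1-K) simplifies to (max-R)/max with max = 216:
C = (216-127)/216 = 89/216 = 0.41203… → 0.41
M = (216-216)/216 = 0/216 = 0 → 0.00
Y = (216-105)/216 = 111/216 = 0.51388… → 0.51
= CMYK(0.41, 0.00, 0.51, 0.15)


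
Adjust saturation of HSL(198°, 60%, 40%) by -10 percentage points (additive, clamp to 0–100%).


Original S = 60%
Adjustment = -10 percentage points
New S = 60 + (-10) = 50
Clamp to [0, 100] → 50
= HSL(198°, 50%, 40%)


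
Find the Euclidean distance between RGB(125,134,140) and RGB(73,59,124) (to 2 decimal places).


d = √[(R₁-R₂)² + (G₁-G₂)² + (B₁-B₂)²]
d = √[(125-73)² + (134-59)² + (140-124)²]
d = √[2704 + 5625 + 256]
d = √8585
d ≈ 92.66


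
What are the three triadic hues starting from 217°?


Triadic: equally spaced at 120° intervals
H1 = 217°
H2 = (217 + 120) mod 360 = 337°
H3 = (217 + 240) mod 360 = 97°
Triadic = 217°, 337°, 97°


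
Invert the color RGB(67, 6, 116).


Invert: (255-R, 255-G, 255-B)
R: 255-67 = 188
G: 255-6 = 249
B: 255-116 = 139
= RGB(188, 249, 139)


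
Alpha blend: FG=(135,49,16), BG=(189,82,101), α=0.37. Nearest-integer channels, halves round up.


C = α×F + (1-α)×B, with 1-α = 0.63
R: 0.37×135 + 0.63×189 = 49.95 + 119.07 = 169.02 → 169
G: 0.37×49 + 0.63×82 = 18.13 + 51.66 = 69.79 → 70
B: 0.37×16 + 0.63×101 = 5.92 + 63.63 = 69.55 → 70
= RGB(169, 70, 70)


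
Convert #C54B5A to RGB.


C5 → 197 (R)
4B → 75 (G)
5A → 90 (B)
= RGB(197, 75, 90)


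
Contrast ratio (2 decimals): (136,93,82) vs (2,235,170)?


Linearize each sRGB channel c=v/255: c/12.92 if c ≤ 0.04045 else ((c+0.055)/1.055)^2.4
L = 0.2126×R_lin + 0.7152×G_lin + 0.0722×B_lin
Color 1 (136,93,82):
  R=136: 136/255≈0.5333 > 0.04045 → ((0.5333+0.055)/1.055)^2.4 ≈ 0.24620
  G=93: 93/255≈0.3647 > 0.04045 → ((0.3647+0.055)/1.055)^2.4 ≈ 0.10946
  B=82: 82/255≈0.3216 > 0.04045 → ((0.3216+0.055)/1.055)^2.4 ≈ 0.08438
  L1 = 0.2126×0.24620 + 0.7152×0.10946 + 0.0722×0.08438 ≈ 0.13672
Color 2 (2,235,170):
  R=2: 2/255≈0.0078 ≤ 0.04045 → 0.0078/12.92 ≈ 0.00061
  G=235: 235/255≈0.9216 > 0.04045 → ((0.9216+0.055)/1.055)^2.4 ≈ 0.83077
  B=170: 170/255≈0.6667 > 0.04045 → ((0.6667+0.055)/1.055)^2.4 ≈ 0.40198
  L2 = 0.2126×0.00061 + 0.7152×0.83077 + 0.0722×0.40198 ≈ 0.62332
Lighter = 0.62332, Darker = 0.13672
Ratio = (L_lighter + 0.05) / (L_darker + 0.05)
Ratio = (0.62332 + 0.05) / (0.13672 + 0.05) = 0.67332 / 0.18672 ≈ 3.6060
Ratio ≈ 3.61:1


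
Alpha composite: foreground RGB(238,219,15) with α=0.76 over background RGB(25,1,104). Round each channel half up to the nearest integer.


C = α×F + (1-α)×B, with 1-α = 0.24
R: 0.76×238 + 0.24×25 = 180.88 + 6.00 = 186.88 → 187
G: 0.76×219 + 0.24×1 = 166.44 + 0.24 = 166.68 → 167
B: 0.76×15 + 0.24×104 = 11.40 + 24.96 = 36.36 → 36
= RGB(187, 167, 36)


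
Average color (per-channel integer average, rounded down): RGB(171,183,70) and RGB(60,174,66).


Midpoint: each channel = ⌊(C₁+C₂)/2⌋
R: ⌊(171+60)/2⌋ = 115
G: ⌊(183+174)/2⌋ = 178
B: ⌊(70+66)/2⌋ = 68
= RGB(115, 178, 68)


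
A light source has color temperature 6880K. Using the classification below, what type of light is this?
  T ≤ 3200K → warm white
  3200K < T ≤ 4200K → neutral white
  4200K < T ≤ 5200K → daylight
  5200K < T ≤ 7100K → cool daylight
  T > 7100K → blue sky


Temperature: 6880K
5200K < 6880K ≤ 7100K → cool daylight
Classification: cool daylight


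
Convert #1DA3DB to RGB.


1D → 29 (R)
A3 → 163 (G)
DB → 219 (B)
= RGB(29, 163, 219)


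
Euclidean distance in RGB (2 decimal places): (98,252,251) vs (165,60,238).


d = √[(R₁-R₂)² + (G₁-G₂)² + (B₁-B₂)²]
d = √[(98-165)² + (252-60)² + (251-238)²]
d = √[4489 + 36864 + 169]
d = √41522
d ≈ 203.77


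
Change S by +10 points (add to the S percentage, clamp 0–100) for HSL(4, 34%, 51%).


Original S = 34%
Adjustment = +10 percentage points
New S = 34 + (10) = 44
Clamp to [0, 100] → 44
= HSL(4°, 44%, 51%)


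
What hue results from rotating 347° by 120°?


New hue = (H + rotation) mod 360
New hue = (347 + 120) mod 360
= 467 mod 360
= 107°


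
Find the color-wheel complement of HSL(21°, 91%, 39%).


Complement = opposite side of color wheel = hue + 180°
H' = (21 + 180) mod 360 = 201°
S and L unchanged.
= HSL(201°, 91%, 39%)


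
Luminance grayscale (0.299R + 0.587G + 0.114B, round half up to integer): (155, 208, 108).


Gray = 0.299×R + 0.587×G + 0.114×B
Gray = 0.299×155 + 0.587×208 + 0.114×108
Gray = 46.345 + 122.096 + 12.312
Gray = 180.753 → round half up → 181
Gray = 181


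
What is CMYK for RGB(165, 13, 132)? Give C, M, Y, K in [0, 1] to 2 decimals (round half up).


R'=165/255≈0.6471, G'=13/255≈0.0510, B'=132/255≈0.5176
K = 1 - max(R',G',B') = 1 - 165/255 = 90/255 = 0.35294… → 0.35
(1-R'-K)/(1-K) simplifies to (max-R)/max with max = 165:
C = (165-165)/165 = 0/165 = 0 → 0.00
M = (165-13)/165 = 152/165 = 0.92121… → 0.92
Y = (165-132)/165 = 33/165 = 0.2 → 0.20
= CMYK(0.00, 0.92, 0.20, 0.35)


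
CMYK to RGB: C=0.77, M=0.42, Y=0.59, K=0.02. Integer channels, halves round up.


R = 255 × (1-C) × (1-K) = 255 × 0.23 × 0.98 = 57.477 → 57
G = 255 × (1-M) × (1-K) = 255 × 0.58 × 0.98 = 144.942 → 145
B = 255 × (1-Y) × (1-K) = 255 × 0.41 × 0.98 = 102.459 → 102
= RGB(57, 145, 102)


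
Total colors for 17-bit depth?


Colors = 2^bits = 2^17
= 131,072 colors


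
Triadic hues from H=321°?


Triadic: equally spaced at 120° intervals
H1 = 321°
H2 = (321 + 120) mod 360 = 81°
H3 = (321 + 240) mod 360 = 201°
Triadic = 321°, 81°, 201°
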